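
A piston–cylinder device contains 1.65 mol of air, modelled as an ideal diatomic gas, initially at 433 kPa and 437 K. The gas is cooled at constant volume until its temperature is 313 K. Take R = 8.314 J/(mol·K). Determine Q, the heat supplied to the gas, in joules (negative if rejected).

V₁ = nRT₁/P₁ = 1.65×8.314×437/433 = 13.8 L.
Isochoric: V stays 13.8 L; P/T = const ⇒ T₂ = 313 K, P₂ = 310 kPa.
W = 0 (no volume change).
ΔU = nCvΔT = 1.65×20.8×(313−437) = -4250 J.
Q = ΔU = -4250 J.

-4250 J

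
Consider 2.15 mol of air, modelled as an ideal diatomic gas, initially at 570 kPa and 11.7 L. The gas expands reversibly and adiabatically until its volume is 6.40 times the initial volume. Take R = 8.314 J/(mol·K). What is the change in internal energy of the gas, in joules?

T₁ = P₁V₁/(nR) = 570×11.7/(2.15×8.314) = 373 K.
Adiabatic: TV^(γ−1) = const ⇒ T₂ = 373×(0.156)^0.400 = 178 K; PV^γ = const ⇒ P₂ = 42.4 kPa.
For an ideal gas ΔU = nCvΔT with Cv = (5/2)R = 20.8 J/(mol·K).
ΔU = 2.15×20.8×(178−373) = -8740 J.

-8740 J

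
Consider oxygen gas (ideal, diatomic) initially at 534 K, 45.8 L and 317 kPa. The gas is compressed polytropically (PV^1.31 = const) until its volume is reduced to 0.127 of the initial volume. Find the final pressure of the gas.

4730 kPa

Polytropic n=1.31: T₂ = T₁(V₁/V₂)^(n−1) = 534×(7.87)^0.31 = 1010 K; P₂ = P₁(V₁/V₂)^n = 4730 kPa.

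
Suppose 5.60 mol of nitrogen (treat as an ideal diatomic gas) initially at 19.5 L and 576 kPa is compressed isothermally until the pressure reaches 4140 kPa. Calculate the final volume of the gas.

T₁ = P₁V₁/(nR) = 576×19.5/(5.60×8.314) = 241 K.
Isothermal: T stays 241 K; PV = const ⇒ V₂ = 2.71 L, P₂ = 4140 kPa.

2.71 L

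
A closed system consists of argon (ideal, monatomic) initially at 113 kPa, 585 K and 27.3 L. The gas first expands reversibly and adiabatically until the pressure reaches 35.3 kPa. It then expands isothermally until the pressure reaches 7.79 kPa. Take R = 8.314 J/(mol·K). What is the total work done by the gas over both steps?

4650 J

n = P₁V₁/(RT₁) = 113×27.3/(8.314×585) = 0.634 mol.
Step 1 — Adiabatic: T₂/T₁ = (P₂/P₁)^((γ−1)/γ) ⇒ T₂ = 585×(0.312)^0.400 = 367 K; V₂ = 54.9 L.
ΔU = nCvΔT = 0.634×12.5×(367−585) = -1720 J.
Q = 0 for an adiabatic process, so W = −ΔU = 1720 J.
State after step 1: P = 35.3 kPa, V = 54.9 L, T = 367 K.
Step 2 — Isothermal: T stays 367 K; PV = const ⇒ V₂ = 249 L, P₂ = 7.79 kPa.
ΔU = 0 (ideal gas, T constant).
W = nRT ln(V₂/V₁) = 0.634×8.314×367×ln(4.53) = 2930 J.
Q = ΔU + W = 2930 J.
Net over both steps: W = 4650 J, Q = 2930 J, ΔU = -1720 J.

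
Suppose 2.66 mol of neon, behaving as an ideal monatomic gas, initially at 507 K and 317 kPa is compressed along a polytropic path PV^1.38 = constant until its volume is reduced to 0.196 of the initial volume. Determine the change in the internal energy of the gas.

V₁ = nRT₁/P₁ = 2.66×8.314×507/317 = 35.4 L.
Polytropic n=1.38: T₂ = T₁(V₁/V₂)^(n−1) = 507×(5.10)^0.38 = 942 K; P₂ = P₁(V₁/V₂)^n = 3000 kPa.
For an ideal gas ΔU = nCvΔT with Cv = (3/2)R = 12.5 J/(mol·K).
ΔU = 2.66×12.5×(942−507) = 14400 J.

14400 J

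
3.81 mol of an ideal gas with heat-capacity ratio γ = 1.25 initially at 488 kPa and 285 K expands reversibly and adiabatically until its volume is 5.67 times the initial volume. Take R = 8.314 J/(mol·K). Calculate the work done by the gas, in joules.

12700 J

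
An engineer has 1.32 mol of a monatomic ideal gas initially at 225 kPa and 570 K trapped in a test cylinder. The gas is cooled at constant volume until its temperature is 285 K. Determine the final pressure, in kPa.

112 kPa

V₁ = nRT₁/P₁ = 1.32×8.314×570/225 = 27.8 L.
Isochoric: V stays 27.8 L; P/T = const ⇒ T₂ = 285 K, P₂ = 112 kPa.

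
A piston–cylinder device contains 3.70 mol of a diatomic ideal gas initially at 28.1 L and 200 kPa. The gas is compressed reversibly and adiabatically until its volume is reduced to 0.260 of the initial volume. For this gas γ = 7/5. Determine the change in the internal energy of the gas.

T₁ = P₁V₁/(nR) = 200×28.1/(3.70×8.314) = 183 K.
Adiabatic: TV^(γ−1) = const ⇒ T₂ = 183×(3.85)^0.400 = 313 K; PV^γ = const ⇒ P₂ = 1320 kPa.
For an ideal gas ΔU = nCvΔT with Cv = (5/2)R = 20.8 J/(mol·K).
ΔU = 3.70×20.8×(313−183) = 10000 J.

10000 J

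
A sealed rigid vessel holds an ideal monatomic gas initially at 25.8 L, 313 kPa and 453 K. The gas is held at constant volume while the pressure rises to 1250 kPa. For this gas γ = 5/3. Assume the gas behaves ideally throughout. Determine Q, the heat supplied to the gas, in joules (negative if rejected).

n = P₁V₁/(RT₁) = 313×25.8/(8.314×453) = 2.14 mol.
Isochoric: V stays 25.8 L; P/T = const ⇒ T₂ = 1810 K, P₂ = 1250 kPa.
W = 0 (no volume change).
ΔU = nCvΔT = 2.14×12.5×(1810−453) = 36300 J.
Q = ΔU = 36300 J.

36300 J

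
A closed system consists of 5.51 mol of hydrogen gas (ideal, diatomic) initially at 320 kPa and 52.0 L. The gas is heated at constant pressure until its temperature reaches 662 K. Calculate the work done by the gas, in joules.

13700 J

T₁ = P₁V₁/(nR) = 320×52.0/(5.51×8.314) = 363 K.
Isobaric: P stays 320 kPa; V/T = const ⇒ T₂ = 662 K, V₂ = 94.8 L.
W = PΔV = 320×(94.8−52.0) kPa·L = 13700 J.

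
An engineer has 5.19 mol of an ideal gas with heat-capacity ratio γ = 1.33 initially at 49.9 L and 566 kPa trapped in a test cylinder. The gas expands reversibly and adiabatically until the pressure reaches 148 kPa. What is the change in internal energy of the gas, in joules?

-24200 J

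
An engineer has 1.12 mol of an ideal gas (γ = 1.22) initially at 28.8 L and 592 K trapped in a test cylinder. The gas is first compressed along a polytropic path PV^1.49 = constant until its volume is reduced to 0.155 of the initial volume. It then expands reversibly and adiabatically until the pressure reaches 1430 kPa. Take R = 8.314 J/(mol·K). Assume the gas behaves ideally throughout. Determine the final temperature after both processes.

P₁ = nRT₁/V₁ = 1.12×8.314×592/28.8 = 191 kPa.
Step 1 — Polytropic n=1.49: T₂ = T₁(V₁/V₂)^(n−1) = 592×(6.45)^0.49 = 1480 K; P₂ = P₁(V₁/V₂)^n = 3080 kPa.
W = (P₁V₁−P₂V₂)/(n−1) = (191×28.8−3080×4.46)/0.49 = -16800 J.
ΔU = nCvΔT = 1.12×37.8×(1480−592) = 37400 J.
Q = ΔU + W = 20600 J.
State after step 1: P = 3080 kPa, V = 4.46 L, T = 1480 K.
Step 2 — Adiabatic: T₂/T₁ = (P₂/P₁)^((γ−1)/γ) ⇒ T₂ = 1480×(0.464)^0.180 = 1290 K; V₂ = 8.37 L.
ΔU = nCvΔT = 1.12×37.8×(1290−1480) = -8070 J.
Q = 0 for an adiabatic process, so W = −ΔU = 8070 J.
Net over both steps: W = -8730 J, Q = 20600 J, ΔU = 29300 J.

1290 K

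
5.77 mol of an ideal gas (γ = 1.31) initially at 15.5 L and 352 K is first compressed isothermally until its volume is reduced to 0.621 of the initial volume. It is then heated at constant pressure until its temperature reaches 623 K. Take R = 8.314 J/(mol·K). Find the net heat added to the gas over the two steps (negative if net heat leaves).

46900 J

P₁ = nRT₁/V₁ = 5.77×8.314×352/15.5 = 1090 kPa.
Step 1 — Isothermal: T stays 352 K; PV = const ⇒ V₂ = 9.63 L, P₂ = 1750 kPa.
ΔU = 0 (ideal gas, T constant).
W = nRT ln(V₂/V₁) = 5.77×8.314×352×ln(0.621) = -8040 J.
Q = ΔU + W = -8040 J.
State after step 1: P = 1750 kPa, V = 9.63 L, T = 352 K.
Step 2 — Isobaric: P stays 1750 kPa; V/T = const ⇒ T₂ = 623 K, V₂ = 17.0 L.
W = PΔV = 1750×(17.0−9.63) kPa·L = 13000 J.
ΔU = nCvΔT = 5.77×26.8×(623−352) = 41900 J.
Q = ΔU + W = nCpΔT = 54900 J.
Net over both steps: W = 4960 J, Q = 46900 J, ΔU = 41900 J.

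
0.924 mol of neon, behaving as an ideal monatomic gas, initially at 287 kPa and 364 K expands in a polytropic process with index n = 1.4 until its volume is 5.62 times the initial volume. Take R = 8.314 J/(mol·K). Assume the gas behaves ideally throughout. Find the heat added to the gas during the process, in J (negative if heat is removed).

V₁ = nRT₁/P₁ = 0.924×8.314×364/287 = 9.74 L.
Polytropic n=1.4: T₂ = T₁(V₁/V₂)^(n−1) = 364×(0.178)^0.40 = 182 K; P₂ = P₁(V₁/V₂)^n = 25.6 kPa.
W = (P₁V₁−P₂V₂)/(n−1) = (287×9.74−25.6×54.8)/0.40 = 3490 J.
ΔU = nCvΔT = 0.924×12.5×(182−364) = -2090 J.
Q = ΔU + W = 1390 J.

1390 J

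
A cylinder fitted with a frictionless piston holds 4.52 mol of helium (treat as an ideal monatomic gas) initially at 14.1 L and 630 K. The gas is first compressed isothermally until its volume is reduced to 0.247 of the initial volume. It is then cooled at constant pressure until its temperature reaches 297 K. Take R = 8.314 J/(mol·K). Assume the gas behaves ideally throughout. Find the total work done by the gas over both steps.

-45600 J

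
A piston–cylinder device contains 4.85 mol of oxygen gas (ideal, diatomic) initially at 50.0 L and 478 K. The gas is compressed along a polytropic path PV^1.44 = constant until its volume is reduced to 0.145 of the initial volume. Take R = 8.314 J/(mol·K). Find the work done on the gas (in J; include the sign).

58600 J

P₁ = nRT₁/V₁ = 4.85×8.314×478/50.0 = 385 kPa.
Polytropic n=1.44: T₂ = T₁(V₁/V₂)^(n−1) = 478×(6.90)^0.44 = 1120 K; P₂ = P₁(V₁/V₂)^n = 6220 kPa.
W = (P₁V₁−P₂V₂)/(n−1) = (385×50.0−6220×7.25)/0.44 = -58600 J.
Work done on the gas = −W_by = 58600 J.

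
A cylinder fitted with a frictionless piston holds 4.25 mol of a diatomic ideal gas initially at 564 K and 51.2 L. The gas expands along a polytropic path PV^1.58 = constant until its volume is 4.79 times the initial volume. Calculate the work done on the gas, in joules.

P₁ = nRT₁/V₁ = 4.25×8.314×564/51.2 = 389 kPa.
Polytropic n=1.58: T₂ = T₁(V₁/V₂)^(n−1) = 564×(0.209)^0.58 = 227 K; P₂ = P₁(V₁/V₂)^n = 32.8 kPa.
W = (P₁V₁−P₂V₂)/(n−1) = (389×51.2−32.8×245)/0.58 = 20500 J.
Work done on the gas = −W_by = -20500 J.

-20500 J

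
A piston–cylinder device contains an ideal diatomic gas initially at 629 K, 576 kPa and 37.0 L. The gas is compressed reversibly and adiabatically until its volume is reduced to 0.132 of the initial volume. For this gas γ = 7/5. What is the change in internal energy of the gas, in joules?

66500 J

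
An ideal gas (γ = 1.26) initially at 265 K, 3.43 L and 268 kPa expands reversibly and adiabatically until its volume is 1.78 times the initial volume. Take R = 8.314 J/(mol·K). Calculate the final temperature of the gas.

228 K

Adiabatic: TV^(γ−1) = const ⇒ T₂ = 265×(0.562)^0.260 = 228 K; PV^γ = const ⇒ P₂ = 130 kPa.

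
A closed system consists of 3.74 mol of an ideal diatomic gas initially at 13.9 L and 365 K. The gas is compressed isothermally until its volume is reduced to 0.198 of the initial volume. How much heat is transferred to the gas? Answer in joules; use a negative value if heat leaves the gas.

-18400 J

P₁ = nRT₁/V₁ = 3.74×8.314×365/13.9 = 817 kPa.
Isothermal: T stays 365 K; PV = const ⇒ V₂ = 2.75 L, P₂ = 4120 kPa.
ΔU = 0 (ideal gas, T constant).
W = nRT ln(V₂/V₁) = 3.74×8.314×365×ln(0.198) = -18400 J.
Q = ΔU + W = -18400 J.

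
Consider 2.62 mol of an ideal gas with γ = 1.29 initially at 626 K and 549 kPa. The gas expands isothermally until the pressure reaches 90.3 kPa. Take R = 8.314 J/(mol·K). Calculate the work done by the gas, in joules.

V₁ = nRT₁/P₁ = 2.62×8.314×626/549 = 24.8 L.
Isothermal: T stays 626 K; PV = const ⇒ V₂ = 151 L, P₂ = 90.3 kPa.
W = nRT ln(V₂/V₁) = 2.62×8.314×626×ln(6.08) = 24600 J.

24600 J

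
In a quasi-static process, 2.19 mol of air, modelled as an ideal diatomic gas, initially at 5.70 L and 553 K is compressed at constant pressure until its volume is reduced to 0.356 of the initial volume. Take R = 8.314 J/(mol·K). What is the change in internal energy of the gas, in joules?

-16200 J

P₁ = nRT₁/V₁ = 2.19×8.314×553/5.70 = 1770 kPa.
Isobaric: P stays 1770 kPa; V/T = const ⇒ T₂ = 197 K, V₂ = 2.03 L.
For an ideal gas ΔU = nCvΔT with Cv = (5/2)R = 20.8 J/(mol·K).
ΔU = 2.19×20.8×(197−553) = -16200 J.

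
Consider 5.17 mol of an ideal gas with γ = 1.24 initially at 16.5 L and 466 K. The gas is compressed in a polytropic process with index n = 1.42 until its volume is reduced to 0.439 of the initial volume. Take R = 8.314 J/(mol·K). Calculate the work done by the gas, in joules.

P₁ = nRT₁/V₁ = 5.17×8.314×466/16.5 = 1210 kPa.
Polytropic n=1.42: T₂ = T₁(V₁/V₂)^(n−1) = 466×(2.28)^0.42 = 658 K; P₂ = P₁(V₁/V₂)^n = 3910 kPa.
W = (P₁V₁−P₂V₂)/(n−1) = (1210×16.5−3910×7.24)/0.42 = -19700 J.

-19700 J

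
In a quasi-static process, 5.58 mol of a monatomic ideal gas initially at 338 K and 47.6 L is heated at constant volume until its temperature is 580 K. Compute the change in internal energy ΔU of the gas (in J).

P₁ = nRT₁/V₁ = 5.58×8.314×338/47.6 = 329 kPa.
Isochoric: V stays 47.6 L; P/T = const ⇒ T₂ = 580 K, P₂ = 565 kPa.
For an ideal gas ΔU = nCvΔT with Cv = (3/2)R = 12.5 J/(mol·K).
ΔU = 5.58×12.5×(580−338) = 16800 J.

16800 J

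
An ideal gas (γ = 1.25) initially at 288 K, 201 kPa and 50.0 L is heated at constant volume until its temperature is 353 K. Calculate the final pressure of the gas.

246 kPa

Isochoric: V stays 50.0 L; P/T = const ⇒ T₂ = 353 K, P₂ = 246 kPa.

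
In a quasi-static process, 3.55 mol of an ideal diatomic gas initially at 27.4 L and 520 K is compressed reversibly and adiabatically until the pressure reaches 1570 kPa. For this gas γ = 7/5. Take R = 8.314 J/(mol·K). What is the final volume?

P₁ = nRT₁/V₁ = 3.55×8.314×520/27.4 = 560 kPa.
Adiabatic: T₂/T₁ = (P₂/P₁)^((γ−1)/γ) ⇒ T₂ = 520×(2.80)^0.286 = 698 K; V₂ = 13.1 L.

13.1 L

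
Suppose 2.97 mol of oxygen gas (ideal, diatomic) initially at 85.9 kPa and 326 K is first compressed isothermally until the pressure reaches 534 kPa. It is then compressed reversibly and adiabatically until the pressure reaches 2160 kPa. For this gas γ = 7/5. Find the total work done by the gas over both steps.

-24600 J

V₁ = nRT₁/P₁ = 2.97×8.314×326/85.9 = 93.7 L.
Step 1 — Isothermal: T stays 326 K; PV = const ⇒ V₂ = 15.1 L, P₂ = 534 kPa.
ΔU = 0 (ideal gas, T constant).
W = nRT ln(V₂/V₁) = 2.97×8.314×326×ln(0.161) = -14700 J.
Q = ΔU + W = -14700 J.
State after step 1: P = 534 kPa, V = 15.1 L, T = 326 K.
Step 2 — Adiabatic: T₂/T₁ = (P₂/P₁)^((γ−1)/γ) ⇒ T₂ = 326×(4.04)^0.286 = 486 K; V₂ = 5.56 L.
ΔU = nCvΔT = 2.97×20.8×(486−326) = 9880 J.
Q = 0 for an adiabatic process, so W = −ΔU = -9880 J.
Net over both steps: W = -24600 J, Q = -14700 J, ΔU = 9880 J.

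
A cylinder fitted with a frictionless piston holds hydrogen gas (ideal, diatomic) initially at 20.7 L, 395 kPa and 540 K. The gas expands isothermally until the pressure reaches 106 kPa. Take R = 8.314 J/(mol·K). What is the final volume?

Isothermal: T stays 540 K; PV = const ⇒ V₂ = 77.1 L, P₂ = 106 kPa.

77.1 L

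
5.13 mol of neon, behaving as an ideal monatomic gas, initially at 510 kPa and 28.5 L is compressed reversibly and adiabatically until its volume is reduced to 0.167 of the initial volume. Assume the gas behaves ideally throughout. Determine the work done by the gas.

-50100 J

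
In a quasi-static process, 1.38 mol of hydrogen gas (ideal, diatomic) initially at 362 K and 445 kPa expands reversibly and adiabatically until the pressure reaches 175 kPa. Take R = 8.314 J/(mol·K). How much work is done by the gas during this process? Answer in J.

2430 J

V₁ = nRT₁/P₁ = 1.38×8.314×362/445 = 9.33 L.
Adiabatic: T₂/T₁ = (P₂/P₁)^((γ−1)/γ) ⇒ T₂ = 362×(0.393)^0.286 = 277 K; V₂ = 18.2 L.
ΔU = nCvΔT = 1.38×20.8×(277−362) = -2430 J.
Q = 0 for an adiabatic process, so W = −ΔU = 2430 J.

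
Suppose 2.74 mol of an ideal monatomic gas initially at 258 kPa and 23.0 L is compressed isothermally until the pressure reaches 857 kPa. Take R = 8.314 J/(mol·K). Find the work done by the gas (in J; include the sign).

T₁ = P₁V₁/(nR) = 258×23.0/(2.74×8.314) = 260 K.
Isothermal: T stays 260 K; PV = const ⇒ V₂ = 6.92 L, P₂ = 857 kPa.
W = nRT ln(V₂/V₁) = 2.74×8.314×260×ln(0.301) = -7120 J.

-7120 J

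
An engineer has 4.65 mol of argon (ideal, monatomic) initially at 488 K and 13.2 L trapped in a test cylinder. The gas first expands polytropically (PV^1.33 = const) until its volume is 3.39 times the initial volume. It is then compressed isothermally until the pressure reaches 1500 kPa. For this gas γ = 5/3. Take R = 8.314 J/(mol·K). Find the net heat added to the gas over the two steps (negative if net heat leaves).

-11500 J

P₁ = nRT₁/V₁ = 4.65×8.314×488/13.2 = 1430 kPa.
Step 1 — Polytropic n=1.33: T₂ = T₁(V₁/V₂)^(n−1) = 488×(0.295)^0.33 = 326 K; P₂ = P₁(V₁/V₂)^n = 282 kPa.
W = (P₁V₁−P₂V₂)/(n−1) = (1430×13.2−282×44.7)/0.33 = 19000 J.
ΔU = nCvΔT = 4.65×12.5×(326−488) = -9380 J.
Q = ΔU + W = 9570 J.
State after step 1: P = 282 kPa, V = 44.7 L, T = 326 K.
Step 2 — Isothermal: T stays 326 K; PV = const ⇒ V₂ = 8.41 L, P₂ = 1500 kPa.
ΔU = 0 (ideal gas, T constant).
W = nRT ln(V₂/V₁) = 4.65×8.314×326×ln(0.188) = -21100 J.
Q = ΔU + W = -21100 J.
Net over both steps: W = -2130 J, Q = -11500 J, ΔU = -9380 J.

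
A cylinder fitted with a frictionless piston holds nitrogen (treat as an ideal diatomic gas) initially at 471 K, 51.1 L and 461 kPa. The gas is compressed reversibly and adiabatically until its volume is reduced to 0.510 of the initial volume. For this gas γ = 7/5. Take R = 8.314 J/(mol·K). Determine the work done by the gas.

n = P₁V₁/(RT₁) = 461×51.1/(8.314×471) = 6.02 mol.
Adiabatic: TV^(γ−1) = const ⇒ T₂ = 471×(1.96)^0.400 = 617 K; PV^γ = const ⇒ P₂ = 1180 kPa.
ΔU = nCvΔT = 6.02×20.8×(617−471) = 18200 J.
Q = 0 for an adiabatic process, so W = −ΔU = -18200 J.

-18200 J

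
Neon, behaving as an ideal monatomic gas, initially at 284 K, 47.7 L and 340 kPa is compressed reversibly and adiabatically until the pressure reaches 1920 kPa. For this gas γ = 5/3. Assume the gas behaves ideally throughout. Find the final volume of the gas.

Adiabatic: T₂/T₁ = (P₂/P₁)^((γ−1)/γ) ⇒ T₂ = 284×(5.65)^0.400 = 568 K; V₂ = 16.9 L.

16.9 L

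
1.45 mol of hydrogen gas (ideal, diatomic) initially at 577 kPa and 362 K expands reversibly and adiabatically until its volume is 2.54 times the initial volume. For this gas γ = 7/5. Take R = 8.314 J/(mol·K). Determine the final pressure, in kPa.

V₁ = nRT₁/P₁ = 1.45×8.314×362/577 = 7.56 L.
Adiabatic: TV^(γ−1) = const ⇒ T₂ = 362×(0.394)^0.400 = 249 K; PV^γ = const ⇒ P₂ = 156 kPa.

156 kPa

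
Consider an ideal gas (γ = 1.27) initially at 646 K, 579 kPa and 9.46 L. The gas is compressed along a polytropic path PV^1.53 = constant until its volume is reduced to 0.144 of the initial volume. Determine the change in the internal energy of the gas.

n = P₁V₁/(RT₁) = 579×9.46/(8.314×646) = 1.02 mol.
Polytropic n=1.53: T₂ = T₁(V₁/V₂)^(n−1) = 646×(6.94)^0.53 = 1800 K; P₂ = P₁(V₁/V₂)^n = 11200 kPa.
For an ideal gas ΔU = nCvΔT with Cv = R/(γ−1) = 30.8 J/(mol·K).
ΔU = 1.02×30.8×(1800−646) = 36400 J.

36400 J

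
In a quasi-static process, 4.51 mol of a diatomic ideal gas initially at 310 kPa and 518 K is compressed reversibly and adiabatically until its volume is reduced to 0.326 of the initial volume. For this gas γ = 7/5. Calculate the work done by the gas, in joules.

-27500 J

V₁ = nRT₁/P₁ = 4.51×8.314×518/310 = 62.7 L.
Adiabatic: TV^(γ−1) = const ⇒ T₂ = 518×(3.07)^0.400 = 811 K; PV^γ = const ⇒ P₂ = 1490 kPa.
ΔU = nCvΔT = 4.51×20.8×(811−518) = 27500 J.
Q = 0 for an adiabatic process, so W = −ΔU = -27500 J.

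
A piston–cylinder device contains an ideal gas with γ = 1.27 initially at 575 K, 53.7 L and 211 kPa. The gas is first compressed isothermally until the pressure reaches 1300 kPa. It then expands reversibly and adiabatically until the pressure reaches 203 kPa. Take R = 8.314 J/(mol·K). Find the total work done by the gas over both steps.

n = P₁V₁/(RT₁) = 211×53.7/(8.314×575) = 2.37 mol.
Step 1 — Isothermal: T stays 575 K; PV = const ⇒ V₂ = 8.72 L, P₂ = 1300 kPa.
ΔU = 0 (ideal gas, T constant).
W = nRT ln(V₂/V₁) = 2.37×8.314×575×ln(0.162) = -20600 J.
Q = ΔU + W = -20600 J.
State after step 1: P = 1300 kPa, V = 8.72 L, T = 575 K.
Step 2 — Adiabatic: T₂/T₁ = (P₂/P₁)^((γ−1)/γ) ⇒ T₂ = 575×(0.156)^0.213 = 387 K; V₂ = 37.6 L.
ΔU = nCvΔT = 2.37×30.8×(387−575) = -13700 J.
Q = 0 for an adiabatic process, so W = −ΔU = 13700 J.
Net over both steps: W = -6910 J, Q = -20600 J, ΔU = -13700 J.

-6910 J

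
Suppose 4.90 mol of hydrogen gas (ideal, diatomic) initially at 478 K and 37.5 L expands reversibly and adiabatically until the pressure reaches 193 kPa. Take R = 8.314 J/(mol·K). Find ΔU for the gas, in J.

-12000 J

P₁ = nRT₁/V₁ = 4.90×8.314×478/37.5 = 519 kPa.
Adiabatic: T₂/T₁ = (P₂/P₁)^((γ−1)/γ) ⇒ T₂ = 478×(0.372)^0.286 = 360 K; V₂ = 76.0 L.
For an ideal gas ΔU = nCvΔT with Cv = (5/2)R = 20.8 J/(mol·K).
ΔU = 4.90×20.8×(360−478) = -12000 J.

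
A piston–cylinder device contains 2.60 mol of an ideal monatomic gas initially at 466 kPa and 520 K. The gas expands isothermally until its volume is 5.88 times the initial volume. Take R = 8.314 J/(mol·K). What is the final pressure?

V₁ = nRT₁/P₁ = 2.60×8.314×520/466 = 24.1 L.
Isothermal: T stays 520 K; PV = const ⇒ V₂ = 142 L, P₂ = 79.3 kPa.

79.3 kPa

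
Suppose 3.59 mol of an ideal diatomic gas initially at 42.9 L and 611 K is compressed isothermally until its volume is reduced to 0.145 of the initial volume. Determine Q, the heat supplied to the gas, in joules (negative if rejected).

-35200 J

P₁ = nRT₁/V₁ = 3.59×8.314×611/42.9 = 425 kPa.
Isothermal: T stays 611 K; PV = const ⇒ V₂ = 6.22 L, P₂ = 2930 kPa.
ΔU = 0 (ideal gas, T constant).
W = nRT ln(V₂/V₁) = 3.59×8.314×611×ln(0.145) = -35200 J.
Q = ΔU + W = -35200 J.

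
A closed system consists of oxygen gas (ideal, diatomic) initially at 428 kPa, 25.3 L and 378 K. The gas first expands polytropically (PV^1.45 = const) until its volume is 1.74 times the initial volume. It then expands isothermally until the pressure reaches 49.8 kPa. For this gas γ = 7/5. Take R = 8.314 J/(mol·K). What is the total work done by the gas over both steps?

16700 J

n = P₁V₁/(RT₁) = 428×25.3/(8.314×378) = 3.45 mol.
Step 1 — Polytropic n=1.45: T₂ = T₁(V₁/V₂)^(n−1) = 378×(0.575)^0.45 = 295 K; P₂ = P₁(V₁/V₂)^n = 192 kPa.
W = (P₁V₁−P₂V₂)/(n−1) = (428×25.3−192×44.0)/0.45 = 5310 J.
ΔU = nCvΔT = 3.45×20.8×(295−378) = -5970 J.
Q = ΔU + W = -664 J.
State after step 1: P = 192 kPa, V = 44.0 L, T = 295 K.
Step 2 — Isothermal: T stays 295 K; PV = const ⇒ V₂ = 169 L, P₂ = 49.8 kPa.
ΔU = 0 (ideal gas, T constant).
W = nRT ln(V₂/V₁) = 3.45×8.314×295×ln(3.85) = 11400 J.
Q = ΔU + W = 11400 J.
Net over both steps: W = 16700 J, Q = 10700 J, ΔU = -5970 J.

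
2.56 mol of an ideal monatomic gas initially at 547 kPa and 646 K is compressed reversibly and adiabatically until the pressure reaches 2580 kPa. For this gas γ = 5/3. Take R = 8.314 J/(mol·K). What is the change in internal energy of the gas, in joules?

17700 J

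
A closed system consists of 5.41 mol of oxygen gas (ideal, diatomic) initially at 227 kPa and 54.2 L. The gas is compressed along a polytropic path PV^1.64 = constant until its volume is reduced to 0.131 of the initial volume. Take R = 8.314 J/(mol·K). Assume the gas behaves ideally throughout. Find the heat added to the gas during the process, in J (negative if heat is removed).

30800 J

T₁ = P₁V₁/(nR) = 227×54.2/(5.41×8.314) = 274 K.
Polytropic n=1.64: T₂ = T₁(V₁/V₂)^(n−1) = 274×(7.63)^0.64 = 1000 K; P₂ = P₁(V₁/V₂)^n = 6360 kPa.
W = (P₁V₁−P₂V₂)/(n−1) = (227×54.2−6360×7.10)/0.64 = -51400 J.
ΔU = nCvΔT = 5.41×20.8×(1000−274) = 82200 J.
Q = ΔU + W = 30800 J.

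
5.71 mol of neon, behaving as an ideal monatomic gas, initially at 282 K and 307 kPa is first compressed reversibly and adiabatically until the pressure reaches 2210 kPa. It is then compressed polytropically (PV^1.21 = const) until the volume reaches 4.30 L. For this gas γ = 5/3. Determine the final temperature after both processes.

788 K

V₁ = nRT₁/P₁ = 5.71×8.314×282/307 = 43.6 L.
Step 1 — Adiabatic: T₂/T₁ = (P₂/P₁)^((γ−1)/γ) ⇒ T₂ = 282×(7.20)^0.400 = 621 K; V₂ = 13.3 L.
ΔU = nCvΔT = 5.71×12.5×(621−282) = 24100 J.
Q = 0 for an adiabatic process, so W = −ΔU = -24100 J.
State after step 1: P = 2210 kPa, V = 13.3 L, T = 621 K.
Step 2 — Polytropic n=1.21: T₂ = T₁(V₁/V₂)^(n−1) = 621×(3.10)^0.21 = 788 K; P₂ = P₁(V₁/V₂)^n = 8700 kPa.
W = (P₁V₁−P₂V₂)/(n−1) = (2210×13.3−8700×4.30)/0.21 = -37700 J.
ΔU = nCvΔT = 5.71×12.5×(788−621) = 11900 J.
Q = ΔU + W = -25800 J.
Net over both steps: W = -61800 J, Q = -25800 J, ΔU = 36000 J.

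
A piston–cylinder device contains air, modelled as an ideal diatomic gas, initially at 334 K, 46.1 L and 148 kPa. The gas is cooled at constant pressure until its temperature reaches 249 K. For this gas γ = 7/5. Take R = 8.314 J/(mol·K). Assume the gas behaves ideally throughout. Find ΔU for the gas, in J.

n = P₁V₁/(RT₁) = 148×46.1/(8.314×334) = 2.46 mol.
Isobaric: P stays 148 kPa; V/T = const ⇒ T₂ = 249 K, V₂ = 34.4 L.
For an ideal gas ΔU = nCvΔT with Cv = (5/2)R = 20.8 J/(mol·K).
ΔU = 2.46×20.8×(249−334) = -4340 J.

-4340 J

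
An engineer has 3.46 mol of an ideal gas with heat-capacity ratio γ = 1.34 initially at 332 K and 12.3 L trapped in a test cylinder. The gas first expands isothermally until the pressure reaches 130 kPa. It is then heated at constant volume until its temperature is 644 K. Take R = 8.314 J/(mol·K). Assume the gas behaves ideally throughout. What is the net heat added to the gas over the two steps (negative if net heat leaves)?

43500 J

P₁ = nRT₁/V₁ = 3.46×8.314×332/12.3 = 776 kPa.
Step 1 — Isothermal: T stays 332 K; PV = const ⇒ V₂ = 73.5 L, P₂ = 130 kPa.
ΔU = 0 (ideal gas, T constant).
W = nRT ln(V₂/V₁) = 3.46×8.314×332×ln(5.97) = 17100 J.
Q = ΔU + W = 17100 J.
State after step 1: P = 130 kPa, V = 73.5 L, T = 332 K.
Step 2 — Isochoric: V stays 73.5 L; P/T = const ⇒ T₂ = 644 K, P₂ = 252 kPa.
W = 0 (no volume change).
ΔU = nCvΔT = 3.46×24.5×(644−332) = 26400 J.
Q = ΔU = 26400 J.
Net over both steps: W = 17100 J, Q = 43500 J, ΔU = 26400 J.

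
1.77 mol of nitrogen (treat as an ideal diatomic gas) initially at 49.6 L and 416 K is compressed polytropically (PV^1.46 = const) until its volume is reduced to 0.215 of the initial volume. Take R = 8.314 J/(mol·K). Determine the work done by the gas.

-13700 J

P₁ = nRT₁/V₁ = 1.77×8.314×416/49.6 = 123 kPa.
Polytropic n=1.46: T₂ = T₁(V₁/V₂)^(n−1) = 416×(4.65)^0.46 = 844 K; P₂ = P₁(V₁/V₂)^n = 1160 kPa.
W = (P₁V₁−P₂V₂)/(n−1) = (123×49.6−1160×10.7)/0.46 = -13700 J.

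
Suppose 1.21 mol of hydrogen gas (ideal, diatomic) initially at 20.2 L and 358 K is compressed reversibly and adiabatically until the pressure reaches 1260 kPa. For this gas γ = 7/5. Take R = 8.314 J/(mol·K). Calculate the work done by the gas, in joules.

P₁ = nRT₁/V₁ = 1.21×8.314×358/20.2 = 178 kPa.
Adiabatic: T₂/T₁ = (P₂/P₁)^((γ−1)/γ) ⇒ T₂ = 358×(7.07)^0.286 = 626 K; V₂ = 5.00 L.
ΔU = nCvΔT = 1.21×20.8×(626−358) = 6740 J.
Q = 0 for an adiabatic process, so W = −ΔU = -6740 J.

-6740 J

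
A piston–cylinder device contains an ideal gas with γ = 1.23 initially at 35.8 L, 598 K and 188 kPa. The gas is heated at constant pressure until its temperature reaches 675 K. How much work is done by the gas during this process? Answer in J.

867 J

n = P₁V₁/(RT₁) = 188×35.8/(8.314×598) = 1.35 mol.
Isobaric: P stays 188 kPa; V/T = const ⇒ T₂ = 675 K, V₂ = 40.4 L.
W = PΔV = 188×(40.4−35.8) kPa·L = 867 J.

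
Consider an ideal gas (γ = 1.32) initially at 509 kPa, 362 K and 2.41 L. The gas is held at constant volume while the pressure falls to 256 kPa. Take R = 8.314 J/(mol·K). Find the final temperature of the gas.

182 K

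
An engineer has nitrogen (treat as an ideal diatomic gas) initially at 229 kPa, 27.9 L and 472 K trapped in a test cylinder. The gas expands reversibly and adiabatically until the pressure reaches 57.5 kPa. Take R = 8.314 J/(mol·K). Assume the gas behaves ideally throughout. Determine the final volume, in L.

Adiabatic: T₂/T₁ = (P₂/P₁)^((γ−1)/γ) ⇒ T₂ = 472×(0.251)^0.286 = 318 K; V₂ = 74.9 L.

74.9 L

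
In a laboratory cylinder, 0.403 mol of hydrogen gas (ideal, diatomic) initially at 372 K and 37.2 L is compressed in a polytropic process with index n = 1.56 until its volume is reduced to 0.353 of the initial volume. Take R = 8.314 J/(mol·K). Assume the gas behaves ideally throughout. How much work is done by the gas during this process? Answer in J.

-1760 J

P₁ = nRT₁/V₁ = 0.403×8.314×372/37.2 = 33.5 kPa.
Polytropic n=1.56: T₂ = T₁(V₁/V₂)^(n−1) = 372×(2.83)^0.56 = 666 K; P₂ = P₁(V₁/V₂)^n = 170 kPa.
W = (P₁V₁−P₂V₂)/(n−1) = (33.5×37.2−170×13.1)/0.56 = -1760 J.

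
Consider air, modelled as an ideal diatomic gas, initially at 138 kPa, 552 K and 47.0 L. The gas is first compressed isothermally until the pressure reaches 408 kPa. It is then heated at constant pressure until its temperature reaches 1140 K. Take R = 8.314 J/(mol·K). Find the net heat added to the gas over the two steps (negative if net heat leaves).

17200 J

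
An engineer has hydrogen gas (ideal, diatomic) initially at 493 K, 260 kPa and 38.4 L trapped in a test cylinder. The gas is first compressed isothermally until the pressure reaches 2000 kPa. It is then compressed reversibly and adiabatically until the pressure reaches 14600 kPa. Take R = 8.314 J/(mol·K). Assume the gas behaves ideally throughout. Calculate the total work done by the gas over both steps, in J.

n = P₁V₁/(RT₁) = 260×38.4/(8.314×493) = 2.44 mol.
Step 1 — Isothermal: T stays 493 K; PV = const ⇒ V₂ = 4.99 L, P₂ = 2000 kPa.
ΔU = 0 (ideal gas, T constant).
W = nRT ln(V₂/V₁) = 2.44×8.314×493×ln(0.130) = -20400 J.
Q = ΔU + W = -20400 J.
State after step 1: P = 2000 kPa, V = 4.99 L, T = 493 K.
Step 2 — Adiabatic: T₂/T₁ = (P₂/P₁)^((γ−1)/γ) ⇒ T₂ = 493×(7.30)^0.286 = 870 K; V₂ = 1.21 L.
ΔU = nCvΔT = 2.44×20.8×(870−493) = 19100 J.
Q = 0 for an adiabatic process, so W = −ΔU = -19100 J.
Net over both steps: W = -39500 J, Q = -20400 J, ΔU = 19100 J.

-39500 J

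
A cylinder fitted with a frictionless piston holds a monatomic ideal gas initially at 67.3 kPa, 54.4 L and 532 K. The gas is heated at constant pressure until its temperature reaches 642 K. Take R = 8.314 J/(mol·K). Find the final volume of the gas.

Isobaric: P stays 67.3 kPa; V/T = const ⇒ T₂ = 642 K, V₂ = 65.6 L.

65.6 L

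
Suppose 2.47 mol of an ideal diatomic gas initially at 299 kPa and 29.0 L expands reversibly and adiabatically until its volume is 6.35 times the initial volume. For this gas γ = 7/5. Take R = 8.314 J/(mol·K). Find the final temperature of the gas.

T₁ = P₁V₁/(nR) = 299×29.0/(2.47×8.314) = 422 K.
Adiabatic: TV^(γ−1) = const ⇒ T₂ = 422×(0.157)^0.400 = 202 K; PV^γ = const ⇒ P₂ = 22.5 kPa.

202 K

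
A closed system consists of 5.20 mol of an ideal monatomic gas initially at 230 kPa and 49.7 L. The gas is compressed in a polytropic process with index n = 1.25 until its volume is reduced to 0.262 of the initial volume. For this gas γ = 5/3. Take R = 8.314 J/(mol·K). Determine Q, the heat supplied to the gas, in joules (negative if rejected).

-11400 J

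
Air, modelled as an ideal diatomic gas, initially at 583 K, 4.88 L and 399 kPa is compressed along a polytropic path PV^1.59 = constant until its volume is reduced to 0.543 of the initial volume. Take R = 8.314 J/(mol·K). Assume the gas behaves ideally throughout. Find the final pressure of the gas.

1050 kPa

Polytropic n=1.59: T₂ = T₁(V₁/V₂)^(n−1) = 583×(1.84)^0.59 = 836 K; P₂ = P₁(V₁/V₂)^n = 1050 kPa.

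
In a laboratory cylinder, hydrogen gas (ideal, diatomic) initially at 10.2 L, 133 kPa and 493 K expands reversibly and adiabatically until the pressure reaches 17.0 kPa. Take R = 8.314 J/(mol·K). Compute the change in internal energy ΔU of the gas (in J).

-1510 J

n = P₁V₁/(RT₁) = 133×10.2/(8.314×493) = 0.331 mol.
Adiabatic: T₂/T₁ = (P₂/P₁)^((γ−1)/γ) ⇒ T₂ = 493×(0.128)^0.286 = 274 K; V₂ = 44.3 L.
For an ideal gas ΔU = nCvΔT with Cv = (5/2)R = 20.8 J/(mol·K).
ΔU = 0.331×20.8×(274−493) = -1510 J.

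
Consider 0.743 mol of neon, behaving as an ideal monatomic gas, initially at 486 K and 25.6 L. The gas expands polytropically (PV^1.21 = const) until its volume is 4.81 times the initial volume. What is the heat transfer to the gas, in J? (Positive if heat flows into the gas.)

2750 J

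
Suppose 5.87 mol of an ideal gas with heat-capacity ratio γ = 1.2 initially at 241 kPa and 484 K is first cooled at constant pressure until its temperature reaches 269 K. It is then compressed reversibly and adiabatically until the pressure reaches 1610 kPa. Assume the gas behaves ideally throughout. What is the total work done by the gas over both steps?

-34900 J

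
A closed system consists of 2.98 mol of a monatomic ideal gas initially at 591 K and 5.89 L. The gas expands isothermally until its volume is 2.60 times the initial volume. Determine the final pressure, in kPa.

956 kPa

P₁ = nRT₁/V₁ = 2.98×8.314×591/5.89 = 2490 kPa.
Isothermal: T stays 591 K; PV = const ⇒ V₂ = 15.3 L, P₂ = 956 kPa.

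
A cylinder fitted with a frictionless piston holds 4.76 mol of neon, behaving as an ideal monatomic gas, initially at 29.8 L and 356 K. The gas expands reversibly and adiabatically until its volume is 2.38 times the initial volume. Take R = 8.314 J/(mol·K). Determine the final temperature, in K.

200 K

P₁ = nRT₁/V₁ = 4.76×8.314×356/29.8 = 473 kPa.
Adiabatic: TV^(γ−1) = const ⇒ T₂ = 356×(0.420)^0.667 = 200 K; PV^γ = const ⇒ P₂ = 111 kPa.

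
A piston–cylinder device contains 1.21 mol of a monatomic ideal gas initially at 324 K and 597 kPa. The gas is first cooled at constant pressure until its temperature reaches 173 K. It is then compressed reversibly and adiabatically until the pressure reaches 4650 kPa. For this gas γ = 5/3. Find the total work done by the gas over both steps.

V₁ = nRT₁/P₁ = 1.21×8.314×324/597 = 5.46 L.
Step 1 — Isobaric: P stays 597 kPa; V/T = const ⇒ T₂ = 173 K, V₂ = 2.92 L.
W = PΔV = 597×(2.92−5.46) kPa·L = -1520 J.
ΔU = nCvΔT = 1.21×12.5×(173−324) = -2280 J.
Q = ΔU + W = nCpΔT = -3800 J.
State after step 1: P = 597 kPa, V = 2.92 L, T = 173 K.
Step 2 — Adiabatic: T₂/T₁ = (P₂/P₁)^((γ−1)/γ) ⇒ T₂ = 173×(7.79)^0.400 = 393 K; V₂ = 0.851 L.
ΔU = nCvΔT = 1.21×12.5×(393−173) = 3320 J.
Q = 0 for an adiabatic process, so W = −ΔU = -3320 J.
Net over both steps: W = -4840 J, Q = -3800 J, ΔU = 1040 J.

-4840 J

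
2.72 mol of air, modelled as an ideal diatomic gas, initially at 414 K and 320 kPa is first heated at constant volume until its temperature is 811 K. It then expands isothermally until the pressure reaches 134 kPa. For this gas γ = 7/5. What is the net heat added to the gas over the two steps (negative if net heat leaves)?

50700 J

V₁ = nRT₁/P₁ = 2.72×8.314×414/320 = 29.3 L.
Step 1 — Isochoric: V stays 29.3 L; P/T = const ⇒ T₂ = 811 K, P₂ = 627 kPa.
W = 0 (no volume change).
ΔU = nCvΔT = 2.72×20.8×(811−414) = 22400 J.
Q = ΔU = 22400 J.
State after step 1: P = 627 kPa, V = 29.3 L, T = 811 K.
Step 2 — Isothermal: T stays 811 K; PV = const ⇒ V₂ = 137 L, P₂ = 134 kPa.
ΔU = 0 (ideal gas, T constant).
W = nRT ln(V₂/V₁) = 2.72×8.314×811×ln(4.68) = 28300 J.
Q = ΔU + W = 28300 J.
Net over both steps: W = 28300 J, Q = 50700 J, ΔU = 22400 J.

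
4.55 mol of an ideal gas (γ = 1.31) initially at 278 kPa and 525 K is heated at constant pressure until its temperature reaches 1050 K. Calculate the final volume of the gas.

143 L

V₁ = nRT₁/P₁ = 4.55×8.314×525/278 = 71.4 L.
Isobaric: P stays 278 kPa; V/T = const ⇒ T₂ = 1050 K, V₂ = 143 L.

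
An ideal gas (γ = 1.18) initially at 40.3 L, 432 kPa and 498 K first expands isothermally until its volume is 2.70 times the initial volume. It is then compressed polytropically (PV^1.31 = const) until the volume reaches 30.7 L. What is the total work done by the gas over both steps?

-9680 J

n = P₁V₁/(RT₁) = 432×40.3/(8.314×498) = 4.20 mol.
Step 1 — Isothermal: T stays 498 K; PV = const ⇒ V₂ = 109 L, P₂ = 160 kPa.
ΔU = 0 (ideal gas, T constant).
W = nRT ln(V₂/V₁) = 4.20×8.314×498×ln(2.70) = 17300 J.
Q = ΔU + W = 17300 J.
State after step 1: P = 160 kPa, V = 109 L, T = 498 K.
Step 2 — Polytropic n=1.31: T₂ = T₁(V₁/V₂)^(n−1) = 498×(3.54)^0.31 = 737 K; P₂ = P₁(V₁/V₂)^n = 839 kPa.
W = (P₁V₁−P₂V₂)/(n−1) = (160×109−839×30.7)/0.31 = -27000 J.
ΔU = nCvΔT = 4.20×46.2×(737−498) = 46500 J.
Q = ΔU + W = 19500 J.
Net over both steps: W = -9680 J, Q = 36800 J, ΔU = 46500 J.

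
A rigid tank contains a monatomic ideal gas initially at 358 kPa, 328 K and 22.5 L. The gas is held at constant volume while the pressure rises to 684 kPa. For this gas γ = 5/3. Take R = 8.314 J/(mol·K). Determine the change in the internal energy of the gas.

n = P₁V₁/(RT₁) = 358×22.5/(8.314×328) = 2.95 mol.
Isochoric: V stays 22.5 L; P/T = const ⇒ T₂ = 627 K, P₂ = 684 kPa.
For an ideal gas ΔU = nCvΔT with Cv = (3/2)R = 12.5 J/(mol·K).
ΔU = 2.95×12.5×(627−328) = 11000 J.

11000 J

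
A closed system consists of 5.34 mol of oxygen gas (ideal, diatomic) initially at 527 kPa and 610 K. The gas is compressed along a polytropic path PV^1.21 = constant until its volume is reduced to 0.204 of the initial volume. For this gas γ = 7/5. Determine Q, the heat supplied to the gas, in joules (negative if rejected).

-24300 J

V₁ = nRT₁/P₁ = 5.34×8.314×610/527 = 51.4 L.
Polytropic n=1.21: T₂ = T₁(V₁/V₂)^(n−1) = 610×(4.90)^0.21 = 852 K; P₂ = P₁(V₁/V₂)^n = 3610 kPa.
W = (P₁V₁−P₂V₂)/(n−1) = (527×51.4−3610×10.5)/0.21 = -51100 J.
ΔU = nCvΔT = 5.34×20.8×(852−610) = 26800 J.
Q = ΔU + W = -24300 J.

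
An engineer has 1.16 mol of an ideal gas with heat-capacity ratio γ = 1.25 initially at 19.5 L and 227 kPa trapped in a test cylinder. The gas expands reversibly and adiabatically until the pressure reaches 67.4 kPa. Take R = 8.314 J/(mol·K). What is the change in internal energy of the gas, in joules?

T₁ = P₁V₁/(nR) = 227×19.5/(1.16×8.314) = 459 K.
Adiabatic: T₂/T₁ = (P₂/P₁)^((γ−1)/γ) ⇒ T₂ = 459×(0.297)^0.200 = 360 K; V₂ = 51.5 L.
For an ideal gas ΔU = nCvΔT with Cv = R/(γ−1) = 33.3 J/(mol·K).
ΔU = 1.16×33.3×(360−459) = -3820 J.

-3820 J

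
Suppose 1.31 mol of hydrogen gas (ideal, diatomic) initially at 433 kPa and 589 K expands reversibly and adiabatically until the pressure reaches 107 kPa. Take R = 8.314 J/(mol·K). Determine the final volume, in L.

V₁ = nRT₁/P₁ = 1.31×8.314×589/433 = 14.8 L.
Adiabatic: T₂/T₁ = (P₂/P₁)^((γ−1)/γ) ⇒ T₂ = 589×(0.247)^0.286 = 395 K; V₂ = 40.2 L.

40.2 L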